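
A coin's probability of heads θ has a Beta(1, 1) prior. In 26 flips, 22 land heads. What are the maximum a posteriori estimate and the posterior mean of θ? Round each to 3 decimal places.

Posterior: Beta(1+22, 1+4) = Beta(23, 5).
Mode = (23−1)/(23+5−2) = 22/26 = 0.846.
With a flat prior the MAP equals the MLE, 22/26.
Mean = 23/(23+5) = 23/28 = 0.821.

MAP = 0.846, posterior mean = 0.821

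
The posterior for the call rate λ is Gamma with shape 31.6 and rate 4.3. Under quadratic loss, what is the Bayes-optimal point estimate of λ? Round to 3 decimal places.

Mode = (α−1)/β = 30.6/4.3 = 7.116.
Mean = α/β = 31.6/4.3 = 7.349.
Quadratic loss ⇒ the optimal estimator is the posterior mean.

7.349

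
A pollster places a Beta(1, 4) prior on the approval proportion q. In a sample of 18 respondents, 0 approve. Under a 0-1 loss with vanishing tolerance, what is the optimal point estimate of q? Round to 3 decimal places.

0.000

Posterior: Beta(1+0, 4+18) = Beta(1, 22).
Since α = 1 ≤ 1 and β > 1, the Beta density is monotone decreasing on [0,1]; the mode is at 0.
Mean = 1/(1+22) = 0.043.
This is the posterior mode — the MAP estimate.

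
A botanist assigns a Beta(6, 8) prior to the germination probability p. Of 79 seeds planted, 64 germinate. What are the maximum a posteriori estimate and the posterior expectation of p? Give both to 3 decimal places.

MAP: 0.758. Posterior mean: 0.753.

Posterior: Beta(6+64, 8+15) = Beta(70, 23).
Mode = (70−1)/(70+23−2) = 69/91 = 0.758.
Mean = 70/(70+23) = 70/93 = 0.753.
The mean is pulled below the mode by the posterior's left skew.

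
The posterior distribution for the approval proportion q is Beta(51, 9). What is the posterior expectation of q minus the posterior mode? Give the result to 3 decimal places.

Mode = (51−1)/(51+9−2) = 50/58 = 0.862.
Mean = 51/(51+9) = 51/60 = 0.850.
Difference = 0.850 − 0.862 = -0.012.
Mode > mean: the posterior has a left tail.

-0.012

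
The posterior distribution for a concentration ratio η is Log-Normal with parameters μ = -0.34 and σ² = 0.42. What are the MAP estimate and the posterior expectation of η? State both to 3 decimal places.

MAP = 0.468, posterior mean = 0.878

Mode = exp(μ − σ²) = exp(-0.76) = 0.468.
Mean = exp(μ + σ²/2) = exp(-0.130) = 0.878.
The posterior is right-skewed, so the mean exceeds the mode.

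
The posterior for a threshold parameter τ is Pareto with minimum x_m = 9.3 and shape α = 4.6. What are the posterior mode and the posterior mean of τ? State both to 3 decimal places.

The Pareto density is strictly decreasing on [x_m, ∞), so the mode is x_m = 9.300.
Mean = α·x_m/(α−1) = 4.6·9.3/3.6 = 11.883.
Mean > mode: the posterior has a right tail.

MAP = 9.300; posterior mean = 11.883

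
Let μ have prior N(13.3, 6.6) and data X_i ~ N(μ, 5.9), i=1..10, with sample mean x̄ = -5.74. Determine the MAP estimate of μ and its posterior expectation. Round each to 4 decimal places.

Posterior for μ is Normal. Precision-weighted mean: (1/6.6·13.3 + 10/5.9·-5.74) / (1/6.6 + 10/5.9) = -4.1776.
A Normal posterior is symmetric, so mode = mean.

MAP = -4.1776; posterior mean = -4.1776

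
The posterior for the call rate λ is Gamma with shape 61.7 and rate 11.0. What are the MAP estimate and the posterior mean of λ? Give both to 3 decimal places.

λ_MAP = 5.518, E[λ|data] = 5.609

Mode = (α−1)/β = 60.7/11.0 = 5.518.
Mean = α/β = 61.7/11.0 = 5.609.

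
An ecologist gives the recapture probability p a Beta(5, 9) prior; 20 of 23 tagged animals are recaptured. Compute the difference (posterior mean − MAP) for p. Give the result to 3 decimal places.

Posterior: Beta(5+20, 9+3) = Beta(25, 12).
Mode = (25−1)/(25+12−2) = 24/35 = 0.686.
Mean = 25/(25+12) = 25/37 = 0.676.
Difference = 0.676 − 0.686 = -0.010.

-0.010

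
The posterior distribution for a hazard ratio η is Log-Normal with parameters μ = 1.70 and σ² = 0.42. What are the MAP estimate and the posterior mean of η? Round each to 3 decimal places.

Mode = exp(μ − σ²) = exp(1.28) = 3.597.
Mean = exp(μ + σ²/2) = exp(1.910) = 6.753.

MAP: 3.597. Posterior mean: 6.753.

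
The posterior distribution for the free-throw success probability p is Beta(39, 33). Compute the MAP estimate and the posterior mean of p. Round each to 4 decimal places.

Mode = (39−1)/(39+33−2) = 38/70 = 0.5429.
Mean = 39/(39+33) = 39/72 = 0.5417.

MAP: 0.5429. Posterior mean: 0.5417.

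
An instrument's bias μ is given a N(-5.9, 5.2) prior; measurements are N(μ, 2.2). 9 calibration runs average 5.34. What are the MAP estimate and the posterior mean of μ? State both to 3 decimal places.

Posterior for μ is Normal. Precision-weighted mean: (1/5.2·-5.9 + 9/2.2·5.34) / (1/5.2 + 9/2.2) = 4.835.
A Normal posterior is symmetric, so mode = mean.

μ_MAP = 4.835, E[μ|data] = 4.835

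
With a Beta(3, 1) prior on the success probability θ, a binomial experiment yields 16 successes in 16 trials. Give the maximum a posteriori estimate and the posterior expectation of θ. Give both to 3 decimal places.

MAP = 1.000, posterior mean = 0.950

Posterior: Beta(3+16, 1+0) = Beta(19, 1).
Since β = 1 ≤ 1 and α > 1, the Beta density is monotone increasing on [0,1]; the mode is at 1.
Mean = 19/(19+1) = 0.950.
Left-skewed posterior ⇒ mean < mode.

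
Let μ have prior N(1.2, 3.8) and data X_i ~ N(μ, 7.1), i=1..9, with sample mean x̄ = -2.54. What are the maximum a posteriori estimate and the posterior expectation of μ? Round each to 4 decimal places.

MAP = -1.8970, posterior mean = -1.8970

Posterior for μ is Normal. Precision-weighted mean: (1/3.8·1.2 + 9/7.1·-2.54) / (1/3.8 + 9/7.1) = -1.8970.
A Normal posterior is symmetric, so mode = mean.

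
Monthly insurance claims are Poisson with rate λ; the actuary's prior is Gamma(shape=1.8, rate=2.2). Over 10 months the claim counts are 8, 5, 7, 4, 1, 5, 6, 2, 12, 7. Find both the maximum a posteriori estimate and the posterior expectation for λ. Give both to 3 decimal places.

Σ counts = 57. Posterior: Gamma(shape = 1.8+57 = 58.8, rate = 2.2+10 = 12.2).
Mode = (α−1)/β = 57.8/12.2 = 4.738.
Mean = α/β = 58.8/12.2 = 4.820.
The mean is pulled above the mode by the posterior's right skew.

MAP = 4.738; posterior mean = 4.820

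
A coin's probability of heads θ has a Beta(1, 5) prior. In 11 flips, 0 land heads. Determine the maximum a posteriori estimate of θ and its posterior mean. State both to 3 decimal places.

Posterior: Beta(1+0, 5+11) = Beta(1, 16).
Since α = 1 ≤ 1 and β > 1, the Beta density is monotone decreasing on [0,1]; the mode is at 0.
Mean = 1/(1+16) = 0.059.
The posterior is right-skewed, so the mean exceeds the mode.

maximum a posteriori estimate = 0.000, posterior mean = 0.059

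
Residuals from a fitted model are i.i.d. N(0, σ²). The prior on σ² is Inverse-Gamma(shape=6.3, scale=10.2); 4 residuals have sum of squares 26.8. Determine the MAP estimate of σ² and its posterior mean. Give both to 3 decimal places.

Posterior: Inverse-Gamma(shape = 6.3+4/2 = 8.3, scale = 10.2+26.8/2 = 23.6).
Mode = β/(α+1) = 23.6/9.3 = 2.538.
Mean = β/(α−1) = 23.6/7.3 = 3.233.
Right-skewed posterior ⇒ mode < mean.

σ²_MAP = 2.538, E[σ²|data] = 3.233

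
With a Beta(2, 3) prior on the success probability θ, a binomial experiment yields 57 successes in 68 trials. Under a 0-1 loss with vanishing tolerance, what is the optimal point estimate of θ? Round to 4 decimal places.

0.8169

Posterior: Beta(2+57, 3+11) = Beta(59, 14).
Mode = (59−1)/(59+14−2) = 58/71 = 0.8169.
Mean = 59/(59+14) = 59/73 = 0.8082.
This is the posterior mode — the MAP estimate.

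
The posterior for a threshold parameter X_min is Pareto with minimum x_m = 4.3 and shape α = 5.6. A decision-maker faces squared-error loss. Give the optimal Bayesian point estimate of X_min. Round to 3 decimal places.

5.235

The Pareto density is strictly decreasing on [x_m, ∞), so the mode is x_m = 4.300.
Mean = α·x_m/(α−1) = 5.6·4.3/4.6 = 5.235.
Squared-error loss ⇒ the optimal estimator is the posterior mean.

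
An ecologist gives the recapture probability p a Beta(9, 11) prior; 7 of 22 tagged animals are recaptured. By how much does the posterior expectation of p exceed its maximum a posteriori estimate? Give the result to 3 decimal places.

Posterior: Beta(9+7, 11+15) = Beta(16, 26).
Mode = (16−1)/(16+26−2) = 15/40 = 0.375.
Mean = 16/(16+26) = 16/42 = 0.381.
Difference = 0.381 − 0.375 = 0.006.
Right-skewed posterior ⇒ mode < mean.

0.006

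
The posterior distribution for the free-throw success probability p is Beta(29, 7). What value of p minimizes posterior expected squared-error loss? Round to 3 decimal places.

Mode = (29−1)/(29+7−2) = 28/34 = 0.824.
Mean = 29/(29+7) = 29/36 = 0.806.
Squared-error loss ⇒ the optimal estimator is the posterior mean.

0.806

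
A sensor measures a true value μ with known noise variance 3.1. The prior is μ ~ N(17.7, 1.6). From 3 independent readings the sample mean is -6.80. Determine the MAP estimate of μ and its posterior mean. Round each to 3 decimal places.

Posterior for μ is Normal. Precision-weighted mean: (1/1.6·17.7 + 3/3.1·-6.80) / (1/1.6 + 3/3.1) = 2.814.
A Normal posterior is symmetric, so mode = mean.

μ_MAP = 2.814, E[μ|data] = 2.814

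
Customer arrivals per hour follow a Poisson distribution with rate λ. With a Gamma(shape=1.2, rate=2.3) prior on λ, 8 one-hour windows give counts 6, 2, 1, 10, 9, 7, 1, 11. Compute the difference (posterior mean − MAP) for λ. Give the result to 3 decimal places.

0.097

Σ counts = 47. Posterior: Gamma(shape = 1.2+47 = 48.2, rate = 2.3+8 = 10.3).
Mode = (α−1)/β = 47.2/10.3 = 4.583.
Mean = α/β = 48.2/10.3 = 4.680.
Difference = 4.680 − 4.583 = 0.097.
The posterior is right-skewed, so the mean exceeds the mode.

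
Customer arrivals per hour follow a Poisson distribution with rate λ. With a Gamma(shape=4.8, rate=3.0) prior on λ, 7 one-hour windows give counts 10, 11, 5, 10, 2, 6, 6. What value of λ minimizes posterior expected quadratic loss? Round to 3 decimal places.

5.480

Σ counts = 50. Posterior: Gamma(shape = 4.8+50 = 54.8, rate = 3.0+7 = 10.0).
Mode = (α−1)/β = 53.8/10.0 = 5.380.
Mean = α/β = 54.8/10.0 = 5.480.
Quadratic loss ⇒ the optimal estimator is the posterior mean.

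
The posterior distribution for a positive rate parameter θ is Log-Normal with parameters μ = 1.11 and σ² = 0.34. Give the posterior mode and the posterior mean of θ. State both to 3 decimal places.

Mode = exp(μ − σ²) = exp(0.77) = 2.160.
Mean = exp(μ + σ²/2) = exp(1.280) = 3.597.
Right-skewed posterior ⇒ mode < mean.

MAP: 2.160. Posterior mean: 3.597.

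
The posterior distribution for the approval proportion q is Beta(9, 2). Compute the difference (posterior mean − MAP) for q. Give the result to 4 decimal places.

-0.0707

Mode = (9−1)/(9+2−2) = 8/9 = 0.8889.
Mean = 9/(9+2) = 9/11 = 0.8182.
Difference = 0.8182 − 0.8889 = -0.0707.
The posterior is left-skewed, so the mode exceeds the mean.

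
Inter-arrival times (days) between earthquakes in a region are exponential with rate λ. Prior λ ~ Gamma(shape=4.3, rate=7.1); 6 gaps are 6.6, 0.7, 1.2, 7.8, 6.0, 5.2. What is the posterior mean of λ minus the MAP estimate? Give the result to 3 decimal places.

0.029

Σ times = 27.5. Posterior: Gamma(shape = 4.3+6 = 10.3, rate = 7.1+27.5 = 34.6).
Mode = (α−1)/β = 9.3/34.6 = 0.269.
Mean = α/β = 10.3/34.6 = 0.298.
Difference = 0.298 − 0.269 = 0.029.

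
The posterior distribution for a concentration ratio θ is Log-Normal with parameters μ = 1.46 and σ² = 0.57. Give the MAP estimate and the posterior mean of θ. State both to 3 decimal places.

Mode = exp(μ − σ²) = exp(0.89) = 2.435.
Mean = exp(μ + σ²/2) = exp(1.745) = 5.726.
Right-skewed posterior ⇒ mode < mean.

MAP = 2.435; posterior mean = 5.726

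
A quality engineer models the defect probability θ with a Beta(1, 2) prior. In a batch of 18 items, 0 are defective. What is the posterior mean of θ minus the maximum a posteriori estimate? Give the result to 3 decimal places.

Posterior: Beta(1+0, 2+18) = Beta(1, 20).
Since α = 1 ≤ 1 and β > 1, the Beta density is monotone decreasing on [0,1]; the mode is at 0.
Mean = 1/(1+20) = 0.048.
Difference = 0.048 − 0.000 = 0.048.

0.048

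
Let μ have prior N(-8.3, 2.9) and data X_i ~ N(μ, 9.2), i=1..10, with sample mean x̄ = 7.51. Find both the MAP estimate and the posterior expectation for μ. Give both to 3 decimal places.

MAP = 3.702, posterior mean = 3.702

Posterior for μ is Normal. Precision-weighted mean: (1/2.9·-8.3 + 10/9.2·7.51) / (1/2.9 + 10/9.2) = 3.702.
A Normal posterior is symmetric, so mode = mean.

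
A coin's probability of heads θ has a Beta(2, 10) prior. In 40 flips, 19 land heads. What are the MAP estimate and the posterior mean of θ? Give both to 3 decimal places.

Posterior: Beta(2+19, 10+21) = Beta(21, 31).
Mode = (21−1)/(21+31−2) = 20/50 = 0.400.
Mean = 21/(21+31) = 21/52 = 0.404.

MAP: 0.400. Posterior mean: 0.404.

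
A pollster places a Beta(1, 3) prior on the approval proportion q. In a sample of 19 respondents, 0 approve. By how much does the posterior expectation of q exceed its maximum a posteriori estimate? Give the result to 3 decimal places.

Posterior: Beta(1+0, 3+19) = Beta(1, 22).
Since α = 1 ≤ 1 and β > 1, the Beta density is monotone decreasing on [0,1]; the mode is at 0.
Mean = 1/(1+22) = 0.043.
Difference = 0.043 − 0.000 = 0.043.
The mean is pulled above the mode by the posterior's right skew.

0.043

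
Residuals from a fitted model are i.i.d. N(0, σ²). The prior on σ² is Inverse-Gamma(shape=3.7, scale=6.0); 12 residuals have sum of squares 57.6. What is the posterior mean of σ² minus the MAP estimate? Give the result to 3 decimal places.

Posterior: Inverse-Gamma(shape = 3.7+12/2 = 9.7, scale = 6.0+57.6/2 = 34.8).
Mode = β/(α+1) = 34.8/10.7 = 3.252.
Mean = β/(α−1) = 34.8/8.7 = 4.000.
Difference = 4.000 − 3.252 = 0.748.
The mean is pulled above the mode by the posterior's right skew.

0.748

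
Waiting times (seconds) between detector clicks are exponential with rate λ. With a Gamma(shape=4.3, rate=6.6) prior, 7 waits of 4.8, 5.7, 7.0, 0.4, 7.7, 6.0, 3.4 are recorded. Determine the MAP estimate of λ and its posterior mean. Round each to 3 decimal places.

Σ times = 35.0. Posterior: Gamma(shape = 4.3+7 = 11.3, rate = 6.6+35.0 = 41.6).
Mode = (α−1)/β = 10.3/41.6 = 0.248.
Mean = α/β = 11.3/41.6 = 0.272.
Right-skewed posterior ⇒ mode < mean.

MAP = 0.248, posterior mean = 0.272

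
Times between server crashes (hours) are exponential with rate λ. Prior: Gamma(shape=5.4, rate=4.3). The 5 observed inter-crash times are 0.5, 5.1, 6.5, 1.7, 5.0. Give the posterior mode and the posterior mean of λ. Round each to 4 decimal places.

Σ times = 18.8. Posterior: Gamma(shape = 5.4+5 = 10.4, rate = 4.3+18.8 = 23.1).
Mode = (α−1)/β = 9.4/23.1 = 0.4069.
Mean = α/β = 10.4/23.1 = 0.4502.

posterior mode = 0.4069, posterior mean = 0.4502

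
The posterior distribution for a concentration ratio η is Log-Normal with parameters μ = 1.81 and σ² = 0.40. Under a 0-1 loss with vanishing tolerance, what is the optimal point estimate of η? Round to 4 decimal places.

4.0960

Mode = exp(μ − σ²) = exp(1.41) = 4.0960.
Mean = exp(μ + σ²/2) = exp(2.010) = 7.4633.
This is the posterior mode — the MAP estimate.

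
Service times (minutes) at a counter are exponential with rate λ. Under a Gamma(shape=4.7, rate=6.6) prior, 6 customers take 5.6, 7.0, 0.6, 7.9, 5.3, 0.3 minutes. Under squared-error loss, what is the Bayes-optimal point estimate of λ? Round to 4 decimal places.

Σ times = 26.7. Posterior: Gamma(shape = 4.7+6 = 10.7, rate = 6.6+26.7 = 33.3).
Mode = (α−1)/β = 9.7/33.3 = 0.2913.
Mean = α/β = 10.7/33.3 = 0.3213.
Squared-error loss ⇒ the optimal estimator is the posterior mean.

0.3213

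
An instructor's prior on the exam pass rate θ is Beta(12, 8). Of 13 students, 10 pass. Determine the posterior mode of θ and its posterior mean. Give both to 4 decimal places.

Posterior: Beta(12+10, 8+3) = Beta(22, 11).
Mode = (22−1)/(22+11−2) = 21/31 = 0.6774.
Mean = 22/(22+11) = 22/33 = 0.6667.
The posterior is left-skewed, so the mode exceeds the mean.

posterior mode = 0.6774, posterior mean = 0.6667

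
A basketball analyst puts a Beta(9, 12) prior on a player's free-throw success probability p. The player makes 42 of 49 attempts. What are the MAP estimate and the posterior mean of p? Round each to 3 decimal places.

MAP = 0.735; posterior mean = 0.729

Posterior: Beta(9+42, 12+7) = Beta(51, 19).
Mode = (51−1)/(51+19−2) = 50/68 = 0.735.
Mean = 51/(51+19) = 51/70 = 0.729.
The posterior is left-skewed, so the mode exceeds the mean.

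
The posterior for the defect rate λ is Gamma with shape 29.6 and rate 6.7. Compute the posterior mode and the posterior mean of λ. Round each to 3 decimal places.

MAP: 4.269. Posterior mean: 4.418.

Mode = (α−1)/β = 28.6/6.7 = 4.269.
Mean = α/β = 29.6/6.7 = 4.418.
The posterior is right-skewed, so the mean exceeds the mode.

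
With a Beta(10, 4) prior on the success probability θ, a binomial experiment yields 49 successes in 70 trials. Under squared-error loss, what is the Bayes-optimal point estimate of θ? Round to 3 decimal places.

Posterior: Beta(10+49, 4+21) = Beta(59, 25).
Mode = (59−1)/(59+25−2) = 58/82 = 0.707.
Mean = 59/(59+25) = 59/84 = 0.702.
Squared-error loss ⇒ the optimal estimator is the posterior mean.

0.702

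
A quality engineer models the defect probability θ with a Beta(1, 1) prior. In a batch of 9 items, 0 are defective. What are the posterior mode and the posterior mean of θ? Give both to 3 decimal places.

Posterior: Beta(1+0, 1+9) = Beta(1, 10).
Since α = 1 ≤ 1 and β > 1, the Beta density is monotone decreasing on [0,1]; the mode is at 0.
Mean = 1/(1+10) = 0.091.

MAP: 0.000. Posterior mean: 0.091.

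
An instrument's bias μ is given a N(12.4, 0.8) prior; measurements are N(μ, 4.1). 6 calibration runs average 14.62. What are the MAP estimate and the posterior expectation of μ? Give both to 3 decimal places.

μ_MAP = 13.597, E[μ|data] = 13.597

Posterior for μ is Normal. Precision-weighted mean: (1/0.8·12.4 + 6/4.1·14.62) / (1/0.8 + 6/4.1) = 13.597.
A Normal posterior is symmetric, so mode = mean.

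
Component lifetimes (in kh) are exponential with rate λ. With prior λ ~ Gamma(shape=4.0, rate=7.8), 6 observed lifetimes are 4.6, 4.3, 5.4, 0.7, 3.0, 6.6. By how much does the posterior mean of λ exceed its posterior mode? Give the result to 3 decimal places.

0.031

Σ times = 24.6. Posterior: Gamma(shape = 4.0+6 = 10.0, rate = 7.8+24.6 = 32.4).
Mode = (α−1)/β = 9.0/32.4 = 0.278.
Mean = α/β = 10.0/32.4 = 0.309.
Difference = 0.309 − 0.278 = 0.031.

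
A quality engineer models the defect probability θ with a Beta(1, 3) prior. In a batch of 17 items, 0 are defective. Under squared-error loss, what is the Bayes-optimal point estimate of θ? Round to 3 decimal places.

0.048

Posterior: Beta(1+0, 3+17) = Beta(1, 20).
Since α = 1 ≤ 1 and β > 1, the Beta density is monotone decreasing on [0,1]; the mode is at 0.
Mean = 1/(1+20) = 0.048.
Squared-error loss ⇒ the optimal estimator is the posterior mean.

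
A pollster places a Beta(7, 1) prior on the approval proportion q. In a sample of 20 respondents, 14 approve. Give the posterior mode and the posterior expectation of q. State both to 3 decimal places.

Posterior: Beta(7+14, 1+6) = Beta(21, 7).
Mode = (21−1)/(21+7−2) = 20/26 = 0.769.
Mean = 21/(21+7) = 21/28 = 0.750.

MAP = 0.769; posterior mean = 0.750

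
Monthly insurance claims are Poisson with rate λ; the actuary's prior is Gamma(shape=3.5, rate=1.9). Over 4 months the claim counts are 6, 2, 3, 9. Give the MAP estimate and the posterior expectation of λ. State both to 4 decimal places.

λ_MAP = 3.8136, E[λ|data] = 3.9831

Σ counts = 20. Posterior: Gamma(shape = 3.5+20 = 23.5, rate = 1.9+4 = 5.9).
Mode = (α−1)/β = 22.5/5.9 = 3.8136.
Mean = α/β = 23.5/5.9 = 3.9831.
Mean > mode: the posterior has a right tail.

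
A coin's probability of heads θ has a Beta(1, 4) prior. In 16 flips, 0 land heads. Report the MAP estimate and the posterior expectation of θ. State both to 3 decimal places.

θ_MAP = 0.000, E[θ|data] = 0.048

Posterior: Beta(1+0, 4+16) = Beta(1, 20).
Since α = 1 ≤ 1 and β > 1, the Beta density is monotone decreasing on [0,1]; the mode is at 0.
Mean = 1/(1+20) = 0.048.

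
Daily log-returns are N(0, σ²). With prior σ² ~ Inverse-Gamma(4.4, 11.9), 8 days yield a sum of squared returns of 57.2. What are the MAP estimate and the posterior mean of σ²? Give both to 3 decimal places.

σ²_MAP = 4.309, E[σ²|data] = 5.473

Posterior: Inverse-Gamma(shape = 4.4+8/2 = 8.4, scale = 11.9+57.2/2 = 40.5).
Mode = β/(α+1) = 40.5/9.4 = 4.309.
Mean = β/(α−1) = 40.5/7.4 = 5.473.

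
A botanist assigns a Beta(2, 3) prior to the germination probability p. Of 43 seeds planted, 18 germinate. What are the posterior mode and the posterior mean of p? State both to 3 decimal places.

MAP = 0.413; posterior mean = 0.417

Posterior: Beta(2+18, 3+25) = Beta(20, 28).
Mode = (20−1)/(20+28−2) = 19/46 = 0.413.
Mean = 20/(20+28) = 20/48 = 0.417.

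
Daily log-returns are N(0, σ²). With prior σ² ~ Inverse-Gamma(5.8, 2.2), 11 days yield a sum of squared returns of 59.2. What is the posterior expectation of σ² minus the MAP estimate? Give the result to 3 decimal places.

0.502

Posterior: Inverse-Gamma(shape = 5.8+11/2 = 11.3, scale = 2.2+59.2/2 = 31.8).
Mode = β/(α+1) = 31.8/12.3 = 2.585.
Mean = β/(α−1) = 31.8/10.3 = 3.087.
Difference = 3.087 − 2.585 = 0.502.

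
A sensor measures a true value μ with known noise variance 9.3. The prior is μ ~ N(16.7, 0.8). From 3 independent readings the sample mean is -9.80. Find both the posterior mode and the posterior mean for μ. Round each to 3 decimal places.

MAP: 11.264. Posterior mean: 11.264.

Posterior for μ is Normal. Precision-weighted mean: (1/0.8·16.7 + 3/9.3·-9.80) / (1/0.8 + 3/9.3) = 11.264.
A Normal posterior is symmetric, so mode = mean.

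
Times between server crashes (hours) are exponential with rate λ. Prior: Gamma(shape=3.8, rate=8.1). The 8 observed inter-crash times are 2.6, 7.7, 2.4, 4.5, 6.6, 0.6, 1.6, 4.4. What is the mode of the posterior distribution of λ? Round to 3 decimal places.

0.281

Σ times = 30.4. Posterior: Gamma(shape = 3.8+8 = 11.8, rate = 8.1+30.4 = 38.5).
Mode = (α−1)/β = 10.8/38.5 = 0.281.
Mean = α/β = 11.8/38.5 = 0.306.
This is the posterior mode — the MAP estimate.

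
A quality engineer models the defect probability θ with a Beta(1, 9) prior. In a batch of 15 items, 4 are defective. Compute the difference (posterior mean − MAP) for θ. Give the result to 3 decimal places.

0.026

Posterior: Beta(1+4, 9+11) = Beta(5, 20).
Mode = (5−1)/(5+20−2) = 4/23 = 0.174.
Mean = 5/(5+20) = 5/25 = 0.200.
Difference = 0.200 − 0.174 = 0.026.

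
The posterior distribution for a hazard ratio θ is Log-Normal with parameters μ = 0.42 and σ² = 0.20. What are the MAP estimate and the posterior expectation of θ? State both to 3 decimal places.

Mode = exp(μ − σ²) = exp(0.22) = 1.246.
Mean = exp(μ + σ²/2) = exp(0.520) = 1.682.

MAP estimate = 1.246, posterior expectation = 1.682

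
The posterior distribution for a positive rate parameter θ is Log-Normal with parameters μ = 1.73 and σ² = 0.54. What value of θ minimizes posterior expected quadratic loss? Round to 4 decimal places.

7.3891

Mode = exp(μ − σ²) = exp(1.19) = 3.2871.
Mean = exp(μ + σ²/2) = exp(2.000) = 7.3891.
Quadratic loss ⇒ the optimal estimator is the posterior mean.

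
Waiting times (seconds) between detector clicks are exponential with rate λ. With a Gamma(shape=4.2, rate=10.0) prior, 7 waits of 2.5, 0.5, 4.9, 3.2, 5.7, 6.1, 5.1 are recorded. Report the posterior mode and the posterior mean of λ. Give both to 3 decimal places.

MAP: 0.268. Posterior mean: 0.295.

Σ times = 28.0. Posterior: Gamma(shape = 4.2+7 = 11.2, rate = 10.0+28.0 = 38.0).
Mode = (α−1)/β = 10.2/38.0 = 0.268.
Mean = α/β = 11.2/38.0 = 0.295.
The posterior is right-skewed, so the mean exceeds the mode.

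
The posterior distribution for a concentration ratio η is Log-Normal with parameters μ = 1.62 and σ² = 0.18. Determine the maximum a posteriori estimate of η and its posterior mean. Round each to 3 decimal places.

MAP = 4.221, posterior mean = 5.529

Mode = exp(μ − σ²) = exp(1.44) = 4.221.
Mean = exp(μ + σ²/2) = exp(1.710) = 5.529.
Right-skewed posterior ⇒ mode < mean.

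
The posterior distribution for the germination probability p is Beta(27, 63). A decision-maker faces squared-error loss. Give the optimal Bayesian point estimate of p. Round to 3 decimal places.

0.300

Mode = (27−1)/(27+63−2) = 26/88 = 0.295.
Mean = 27/(27+63) = 27/90 = 0.300.
Squared-error loss ⇒ the optimal estimator is the posterior mean.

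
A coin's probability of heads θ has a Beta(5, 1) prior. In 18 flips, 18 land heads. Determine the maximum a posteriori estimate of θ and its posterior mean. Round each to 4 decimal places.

MAP = 1.0000, posterior mean = 0.9583

Posterior: Beta(5+18, 1+0) = Beta(23, 1).
Since β = 1 ≤ 1 and α > 1, the Beta density is monotone increasing on [0,1]; the mode is at 1.
Mean = 23/(23+1) = 0.9583.
The posterior is left-skewed, so the mode exceeds the mean.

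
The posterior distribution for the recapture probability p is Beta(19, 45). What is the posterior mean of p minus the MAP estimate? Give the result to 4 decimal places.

Mode = (19−1)/(19+45−2) = 18/62 = 0.2903.
Mean = 19/(19+45) = 19/64 = 0.2969.
Difference = 0.2969 − 0.2903 = 0.0066.
The mean is pulled above the mode by the posterior's right skew.

0.0066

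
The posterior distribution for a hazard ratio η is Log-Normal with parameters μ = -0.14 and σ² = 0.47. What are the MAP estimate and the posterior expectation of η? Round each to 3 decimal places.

Mode = exp(μ − σ²) = exp(-0.61) = 0.543.
Mean = exp(μ + σ²/2) = exp(0.095) = 1.100.

MAP = 0.543; posterior mean = 1.100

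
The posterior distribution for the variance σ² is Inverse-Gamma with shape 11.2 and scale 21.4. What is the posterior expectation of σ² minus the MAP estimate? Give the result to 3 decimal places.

0.344

Mode = β/(α+1) = 21.4/12.2 = 1.754.
Mean = β/(α−1) = 21.4/10.2 = 2.098.
Difference = 2.098 − 1.754 = 0.344.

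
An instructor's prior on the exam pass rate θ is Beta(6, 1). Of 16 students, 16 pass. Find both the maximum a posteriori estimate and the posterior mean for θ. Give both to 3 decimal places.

maximum a posteriori estimate = 1.000, posterior mean = 0.957

Posterior: Beta(6+16, 1+0) = Beta(22, 1).
Since β = 1 ≤ 1 and α > 1, the Beta density is monotone increasing on [0,1]; the mode is at 1.
Mean = 22/(22+1) = 0.957.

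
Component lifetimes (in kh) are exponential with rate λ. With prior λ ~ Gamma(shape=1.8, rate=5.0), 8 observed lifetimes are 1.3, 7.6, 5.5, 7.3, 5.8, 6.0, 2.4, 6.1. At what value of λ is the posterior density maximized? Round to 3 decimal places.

Σ times = 42.0. Posterior: Gamma(shape = 1.8+8 = 9.8, rate = 5.0+42.0 = 47.0).
Mode = (α−1)/β = 8.8/47.0 = 0.187.
Mean = α/β = 9.8/47.0 = 0.209.
This is the posterior mode — the MAP estimate.

0.187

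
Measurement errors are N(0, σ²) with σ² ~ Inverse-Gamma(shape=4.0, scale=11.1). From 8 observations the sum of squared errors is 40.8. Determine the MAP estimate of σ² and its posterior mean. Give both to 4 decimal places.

Posterior: Inverse-Gamma(shape = 4.0+8/2 = 8.0, scale = 11.1+40.8/2 = 31.5).
Mode = β/(α+1) = 31.5/9.0 = 3.5000.
Mean = β/(α−1) = 31.5/7.0 = 4.5000.
The mean is pulled above the mode by the posterior's right skew.

σ²_MAP = 3.5000, E[σ²|data] = 4.5000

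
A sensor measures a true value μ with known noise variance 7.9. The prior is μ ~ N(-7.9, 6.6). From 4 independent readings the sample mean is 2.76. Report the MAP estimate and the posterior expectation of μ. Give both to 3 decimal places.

Posterior for μ is Normal. Precision-weighted mean: (1/6.6·-7.9 + 4/7.9·2.76) / (1/6.6 + 4/7.9) = 0.305.
A Normal posterior is symmetric, so mode = mean.

MAP estimate = 0.305, posterior expectation = 0.305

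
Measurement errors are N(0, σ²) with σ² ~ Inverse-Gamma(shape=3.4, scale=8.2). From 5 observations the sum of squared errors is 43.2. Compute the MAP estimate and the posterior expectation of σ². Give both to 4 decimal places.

MAP = 4.3188, posterior mean = 6.0816

Posterior: Inverse-Gamma(shape = 3.4+5/2 = 5.9, scale = 8.2+43.2/2 = 29.8).
Mode = β/(α+1) = 29.8/6.9 = 4.3188.
Mean = β/(α−1) = 29.8/4.9 = 6.0816.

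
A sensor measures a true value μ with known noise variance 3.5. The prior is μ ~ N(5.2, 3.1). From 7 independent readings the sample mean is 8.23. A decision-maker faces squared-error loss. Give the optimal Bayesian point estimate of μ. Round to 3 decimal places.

7.809

Posterior for μ is Normal. Precision-weighted mean: (1/3.1·5.2 + 7/3.5·8.23) / (1/3.1 + 7/3.5) = 7.809.
A Normal posterior is symmetric, so mode = mean.
Squared-error loss ⇒ the optimal estimator is the posterior mean.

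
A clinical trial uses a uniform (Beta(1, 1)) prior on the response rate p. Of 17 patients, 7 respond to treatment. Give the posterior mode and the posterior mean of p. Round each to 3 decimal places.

Posterior: Beta(1+7, 1+10) = Beta(8, 11).
Mode = (8−1)/(8+11−2) = 7/17 = 0.412.
With a flat prior the MAP equals the MLE, 7/17.
Mean = 8/(8+11) = 8/19 = 0.421.

MAP = 0.412, posterior mean = 0.421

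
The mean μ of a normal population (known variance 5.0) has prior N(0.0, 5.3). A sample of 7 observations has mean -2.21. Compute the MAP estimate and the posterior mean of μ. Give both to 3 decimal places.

MAP estimate = -1.948, posterior mean = -1.948

Posterior for μ is Normal. Precision-weighted mean: (1/5.3·0.0 + 7/5.0·-2.21) / (1/5.3 + 7/5.0) = -1.948.
A Normal posterior is symmetric, so mode = mean.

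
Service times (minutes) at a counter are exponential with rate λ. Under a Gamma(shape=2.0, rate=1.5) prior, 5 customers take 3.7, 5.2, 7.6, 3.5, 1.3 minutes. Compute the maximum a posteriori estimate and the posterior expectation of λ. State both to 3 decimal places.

MAP = 0.263, posterior mean = 0.307

Σ times = 21.3. Posterior: Gamma(shape = 2.0+5 = 7.0, rate = 1.5+21.3 = 22.8).
Mode = (α−1)/β = 6.0/22.8 = 0.263.
Mean = α/β = 7.0/22.8 = 0.307.
The posterior is right-skewed, so the mean exceeds the mode.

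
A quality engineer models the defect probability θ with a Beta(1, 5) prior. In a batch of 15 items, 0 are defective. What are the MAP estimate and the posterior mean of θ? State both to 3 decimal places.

MAP estimate = 0.000, posterior mean = 0.048

Posterior: Beta(1+0, 5+15) = Beta(1, 20).
Since α = 1 ≤ 1 and β > 1, the Beta density is monotone decreasing on [0,1]; the mode is at 0.
Mean = 1/(1+20) = 0.048.
Right-skewed posterior ⇒ mode < mean.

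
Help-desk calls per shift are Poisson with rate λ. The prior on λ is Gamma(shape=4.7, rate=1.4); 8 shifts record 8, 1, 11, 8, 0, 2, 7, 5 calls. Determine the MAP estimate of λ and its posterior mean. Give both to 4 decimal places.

Σ counts = 42. Posterior: Gamma(shape = 4.7+42 = 46.7, rate = 1.4+8 = 9.4).
Mode = (α−1)/β = 45.7/9.4 = 4.8617.
Mean = α/β = 46.7/9.4 = 4.9681.
Right-skewed posterior ⇒ mode < mean.

MAP = 4.8617; posterior mean = 4.9681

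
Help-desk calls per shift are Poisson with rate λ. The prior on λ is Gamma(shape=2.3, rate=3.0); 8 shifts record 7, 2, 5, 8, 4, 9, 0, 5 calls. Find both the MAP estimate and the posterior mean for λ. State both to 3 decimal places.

Σ counts = 40. Posterior: Gamma(shape = 2.3+40 = 42.3, rate = 3.0+8 = 11.0).
Mode = (α−1)/β = 41.3/11.0 = 3.755.
Mean = α/β = 42.3/11.0 = 3.845.

MAP = 3.755; posterior mean = 3.845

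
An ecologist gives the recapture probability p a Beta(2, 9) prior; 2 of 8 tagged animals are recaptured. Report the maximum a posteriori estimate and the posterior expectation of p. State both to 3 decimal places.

Posterior: Beta(2+2, 9+6) = Beta(4, 15).
Mode = (4−1)/(4+15−2) = 3/17 = 0.176.
Mean = 4/(4+15) = 4/19 = 0.211.
The mean is pulled above the mode by the posterior's right skew.

MAP = 0.176, posterior mean = 0.211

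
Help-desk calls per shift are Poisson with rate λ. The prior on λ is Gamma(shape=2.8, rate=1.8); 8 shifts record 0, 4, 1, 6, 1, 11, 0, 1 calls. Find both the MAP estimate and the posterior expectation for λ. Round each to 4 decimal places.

Σ counts = 24. Posterior: Gamma(shape = 2.8+24 = 26.8, rate = 1.8+8 = 9.8).
Mode = (α−1)/β = 25.8/9.8 = 2.6327.
Mean = α/β = 26.8/9.8 = 2.7347.
The posterior is right-skewed, so the mean exceeds the mode.

MAP estimate = 2.6327, posterior expectation = 2.7347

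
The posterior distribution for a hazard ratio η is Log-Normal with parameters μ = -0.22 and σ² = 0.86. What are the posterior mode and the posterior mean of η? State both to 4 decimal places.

MAP: 0.3396. Posterior mean: 1.2337.

Mode = exp(μ − σ²) = exp(-1.08) = 0.3396.
Mean = exp(μ + σ²/2) = exp(0.210) = 1.2337.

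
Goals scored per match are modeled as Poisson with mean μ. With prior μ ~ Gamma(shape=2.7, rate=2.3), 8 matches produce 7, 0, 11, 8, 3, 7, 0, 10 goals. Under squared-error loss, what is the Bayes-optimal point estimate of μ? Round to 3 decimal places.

Σ counts = 46. Posterior: Gamma(shape = 2.7+46 = 48.7, rate = 2.3+8 = 10.3).
Mode = (α−1)/β = 47.7/10.3 = 4.631.
Mean = α/β = 48.7/10.3 = 4.728.
Squared-error loss ⇒ the optimal estimator is the posterior mean.

4.728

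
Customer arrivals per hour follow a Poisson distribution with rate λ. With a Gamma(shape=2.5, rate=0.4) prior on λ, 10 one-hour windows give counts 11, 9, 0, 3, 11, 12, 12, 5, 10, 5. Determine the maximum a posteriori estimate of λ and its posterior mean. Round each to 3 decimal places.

Σ counts = 78. Posterior: Gamma(shape = 2.5+78 = 80.5, rate = 0.4+10 = 10.4).
Mode = (α−1)/β = 79.5/10.4 = 7.644.
Mean = α/β = 80.5/10.4 = 7.740.
The posterior is right-skewed, so the mean exceeds the mode.

MAP = 7.644; posterior mean = 7.740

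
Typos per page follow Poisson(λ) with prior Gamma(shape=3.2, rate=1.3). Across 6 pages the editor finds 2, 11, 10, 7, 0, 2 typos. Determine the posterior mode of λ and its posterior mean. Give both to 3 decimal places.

λ_MAP = 4.685, E[λ|data] = 4.822

Σ counts = 32. Posterior: Gamma(shape = 3.2+32 = 35.2, rate = 1.3+6 = 7.3).
Mode = (α−1)/β = 34.2/7.3 = 4.685.
Mean = α/β = 35.2/7.3 = 4.822.
The mean is pulled above the mode by the posterior's right skew.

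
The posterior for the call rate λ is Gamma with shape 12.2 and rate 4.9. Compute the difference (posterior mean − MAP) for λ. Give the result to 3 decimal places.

Mode = (α−1)/β = 11.2/4.9 = 2.286.
Mean = α/β = 12.2/4.9 = 2.490.
Difference = 2.490 − 2.286 = 0.204.

0.204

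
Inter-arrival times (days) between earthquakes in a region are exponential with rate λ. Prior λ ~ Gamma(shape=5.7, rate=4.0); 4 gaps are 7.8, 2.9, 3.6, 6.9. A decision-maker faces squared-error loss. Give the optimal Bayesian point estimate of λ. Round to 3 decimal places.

0.385

Σ times = 21.2. Posterior: Gamma(shape = 5.7+4 = 9.7, rate = 4.0+21.2 = 25.2).
Mode = (α−1)/β = 8.7/25.2 = 0.345.
Mean = α/β = 9.7/25.2 = 0.385.
Squared-error loss ⇒ the optimal estimator is the posterior mean.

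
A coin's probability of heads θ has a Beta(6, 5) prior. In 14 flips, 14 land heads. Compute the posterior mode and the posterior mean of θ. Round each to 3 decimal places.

Posterior: Beta(6+14, 5+0) = Beta(20, 5).
Mode = (20−1)/(20+5−2) = 19/23 = 0.826.
Mean = 20/(20+5) = 20/25 = 0.800.
Mode > mean: the posterior has a left tail.

θ_MAP = 0.826, E[θ|data] = 0.800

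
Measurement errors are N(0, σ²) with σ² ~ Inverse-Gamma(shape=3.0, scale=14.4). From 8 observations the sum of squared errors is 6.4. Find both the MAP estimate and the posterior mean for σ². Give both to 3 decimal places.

Posterior: Inverse-Gamma(shape = 3.0+8/2 = 7.0, scale = 14.4+6.4/2 = 17.6).
Mode = β/(α+1) = 17.6/8.0 = 2.200.
Mean = β/(α−1) = 17.6/6.0 = 2.933.
Mean > mode: the posterior has a right tail.

MAP = 2.200; posterior mean = 2.933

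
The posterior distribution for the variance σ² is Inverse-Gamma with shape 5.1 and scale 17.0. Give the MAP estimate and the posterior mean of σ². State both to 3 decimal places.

MAP = 2.787, posterior mean = 4.146

Mode = β/(α+1) = 17.0/6.1 = 2.787.
Mean = β/(α−1) = 17.0/4.1 = 4.146.
Right-skewed posterior ⇒ mode < mean.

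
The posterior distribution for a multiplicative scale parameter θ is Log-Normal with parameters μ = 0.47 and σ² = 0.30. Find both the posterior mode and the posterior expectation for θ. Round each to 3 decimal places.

Mode = exp(μ − σ²) = exp(0.17) = 1.185.
Mean = exp(μ + σ²/2) = exp(0.620) = 1.859.

MAP = 1.185, posterior mean = 1.859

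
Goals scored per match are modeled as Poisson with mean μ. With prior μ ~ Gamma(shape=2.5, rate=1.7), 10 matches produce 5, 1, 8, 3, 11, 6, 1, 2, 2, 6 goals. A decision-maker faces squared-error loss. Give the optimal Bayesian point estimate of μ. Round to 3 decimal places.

Σ counts = 45. Posterior: Gamma(shape = 2.5+45 = 47.5, rate = 1.7+10 = 11.7).
Mode = (α−1)/β = 46.5/11.7 = 3.974.
Mean = α/β = 47.5/11.7 = 4.060.
Squared-error loss ⇒ the optimal estimator is the posterior mean.

4.060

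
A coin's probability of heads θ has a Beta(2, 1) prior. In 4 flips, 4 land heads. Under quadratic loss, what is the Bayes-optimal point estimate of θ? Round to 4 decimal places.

Posterior: Beta(2+4, 1+0) = Beta(6, 1).
Since β = 1 ≤ 1 and α > 1, the Beta density is monotone increasing on [0,1]; the mode is at 1.
Mean = 6/(6+1) = 0.8571.
Quadratic loss ⇒ the optimal estimator is the posterior mean.

0.8571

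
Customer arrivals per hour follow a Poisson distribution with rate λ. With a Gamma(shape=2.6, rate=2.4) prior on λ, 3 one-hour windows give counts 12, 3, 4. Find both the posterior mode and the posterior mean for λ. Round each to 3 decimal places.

Σ counts = 19. Posterior: Gamma(shape = 2.6+19 = 21.6, rate = 2.4+3 = 5.4).
Mode = (α−1)/β = 20.6/5.4 = 3.815.
Mean = α/β = 21.6/5.4 = 4.000.

MAP = 3.815, posterior mean = 4.000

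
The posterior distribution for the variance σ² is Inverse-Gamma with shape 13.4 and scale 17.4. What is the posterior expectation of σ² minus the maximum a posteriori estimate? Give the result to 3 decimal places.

Mode = β/(α+1) = 17.4/14.4 = 1.208.
Mean = β/(α−1) = 17.4/12.4 = 1.403.
Difference = 1.403 − 1.208 = 0.195.
Mean > mode: the posterior has a right tail.

0.195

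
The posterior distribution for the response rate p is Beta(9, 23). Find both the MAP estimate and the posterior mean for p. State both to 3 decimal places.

MAP: 0.267. Posterior mean: 0.281.

Mode = (9−1)/(9+23−2) = 8/30 = 0.267.
Mean = 9/(9+23) = 9/32 = 0.281.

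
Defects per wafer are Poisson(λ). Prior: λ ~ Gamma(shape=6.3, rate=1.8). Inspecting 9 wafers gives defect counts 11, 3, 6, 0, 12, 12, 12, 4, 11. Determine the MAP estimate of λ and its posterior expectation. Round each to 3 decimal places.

Σ counts = 71. Posterior: Gamma(shape = 6.3+71 = 77.3, rate = 1.8+9 = 10.8).
Mode = (α−1)/β = 76.3/10.8 = 7.065.
Mean = α/β = 77.3/10.8 = 7.157.

λ_MAP = 7.065, E[λ|data] = 7.157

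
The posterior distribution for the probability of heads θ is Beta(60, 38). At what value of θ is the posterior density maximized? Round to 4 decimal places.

Mode = (60−1)/(60+38−2) = 59/96 = 0.6146.
Mean = 60/(60+38) = 60/98 = 0.6122.
This is the posterior mode — the MAP estimate.

0.6146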